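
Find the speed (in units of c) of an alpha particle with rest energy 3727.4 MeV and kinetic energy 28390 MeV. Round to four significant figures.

0.9932c

γ = 1 + K/(mc²) = 1 + 28390/3727.4 = 8.6166.
β = √(1 − 1/γ²) = √(1 − 0.0134688) = √0.9865312 = 0.9932.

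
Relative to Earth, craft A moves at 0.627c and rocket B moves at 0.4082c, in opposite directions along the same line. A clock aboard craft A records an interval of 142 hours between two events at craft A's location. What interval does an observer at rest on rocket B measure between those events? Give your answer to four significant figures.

The velocity of craft A relative to rocket B is (0.627 + 0.4082)c / (1 + 0.627×0.4082) = 0.82424c; relative speed 0.82424c.
γ for this relative speed: γ = 1/√(1 − 0.679372) = 1.766.
The clock on craft A records proper time, so rocket B measures Δt = γΔτ = 1.766 × 142 = 250.8 hours.

250.8 hours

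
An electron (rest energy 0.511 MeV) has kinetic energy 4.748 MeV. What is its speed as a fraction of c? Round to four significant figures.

0.9953c

γ = 1 + K/(mc²) = 1 + 4.748/0.511 = 10.292.
β = √(1 − 1/γ²) = √(1 − 0.00944062) = √0.99055938 = 0.9953.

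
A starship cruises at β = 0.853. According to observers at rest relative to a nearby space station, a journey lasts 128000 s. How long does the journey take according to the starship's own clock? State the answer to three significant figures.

Lorentz factor: γ = (1 − 0.727609)^(−1/2) = 1.916.
The moving clock records proper time: Δτ = Δt/γ = 128000/1.916 = 66800 s.

66800 s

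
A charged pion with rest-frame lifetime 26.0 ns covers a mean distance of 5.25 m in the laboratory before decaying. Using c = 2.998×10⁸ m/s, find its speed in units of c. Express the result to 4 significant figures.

0.5586c

Let x = d/(cτ) = 5.250 m / (2.998×10⁸ m/s × 2.600×10^-8 s) = 0.67353. Since d = βγcτ, x = βγ = β/√(1−β²).
Solving: β² = x²/(1+x²) = 0.453643/1.453643 = 0.312073, so β = 0.5586.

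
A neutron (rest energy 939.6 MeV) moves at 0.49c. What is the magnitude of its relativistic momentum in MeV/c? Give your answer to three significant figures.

528 MeV/c

γ = 1/√(1 − β²) = 1/√(1 − 0.2401) = 1/√0.7599 = 1/0.871722 = 1.1472.
Momentum: p = γβ·mc = 1.1472 × 0.49 × 939.6 MeV/c = 528 MeV/c.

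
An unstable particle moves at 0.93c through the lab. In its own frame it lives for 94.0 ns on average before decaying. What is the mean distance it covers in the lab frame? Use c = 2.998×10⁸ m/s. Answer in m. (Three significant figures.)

γ = 1/√(1 − β²) = 1/√(1 − 0.8649) = 1/√0.1351 = 1/0.36756 = 2.7206.
Lab-frame lifetime: Δt = γτ = 2.7206 × 94.0 ns = 255.74 ns.
Distance: d = vΔt = 0.93 × 2.998×10⁸ m/s × 2.5574×10^-7 s = 71.3 m.

71.3 m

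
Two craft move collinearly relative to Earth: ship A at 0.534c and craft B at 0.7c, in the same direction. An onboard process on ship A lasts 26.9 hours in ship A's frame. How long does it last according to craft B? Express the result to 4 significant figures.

The velocity of ship A relative to craft B is (0.534 − 0.7)c / (1 − 0.534×0.7) = −0.26509c; relative speed 0.26509c.
At |u| = 0.26509c, γ = (1 − 0.0702727)^(−1/2) = 1.0371.
Ship A's interval is proper; time dilation gives Δt_B = γΔτ = 1.0371 × 26.9 hours = 27.90 hours.

27.90 hours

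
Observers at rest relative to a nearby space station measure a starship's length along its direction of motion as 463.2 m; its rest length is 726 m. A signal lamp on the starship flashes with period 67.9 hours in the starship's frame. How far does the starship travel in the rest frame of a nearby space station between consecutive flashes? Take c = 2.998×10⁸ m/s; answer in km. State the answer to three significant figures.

8.84×10^10 km

From L = L₀/γ: γ = 726/463.2 = 1.56736.
β = √(1 − 1/γ²) = 0.77002. Lab-frame period = γτ = 1.56736×67.9 hours = 106.42 hours. Distance = βc × γτ = 0.77002 × 2.998×10⁸ m/s × 383112 s = 8.8442×10^13 m = 8.84×10^10 km.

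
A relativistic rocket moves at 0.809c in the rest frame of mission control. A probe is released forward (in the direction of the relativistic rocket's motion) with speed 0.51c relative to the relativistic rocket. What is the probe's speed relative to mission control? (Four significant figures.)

0.9337c

Relativistic velocity addition: u = (u' + v)/(1 + u'v/c²), with u' = 0.51c and v = 0.809c.
Numerator: 0.51 + 0.809 = 1.319. Denominator: 1 + (0.51)(0.809) = 1.41259.
u = 1.319/1.41259 = 0.93375, so the speed is 0.9337c.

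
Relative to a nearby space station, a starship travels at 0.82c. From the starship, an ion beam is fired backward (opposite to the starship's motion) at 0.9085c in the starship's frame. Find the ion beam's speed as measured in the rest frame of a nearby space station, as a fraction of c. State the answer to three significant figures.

0.347c

In units of c, u = (u' + v)/(1 + u'v) with u' = −0.9085 and v = 0.82.
Numerator: −0.9085 + 0.82 = −0.0885. Denominator: 1 + (−0.9085)(0.82) = 0.25503.
u = −0.0885/0.25503 = −0.34702, so the speed is 0.347c.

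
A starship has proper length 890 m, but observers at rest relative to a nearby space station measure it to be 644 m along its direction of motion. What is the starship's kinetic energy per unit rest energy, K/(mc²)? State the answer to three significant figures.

Length contraction gives γ = L₀/L = 890/644 = 1.38199.
K/(mc²) = γ − 1 = 1.38199 − 1 = 0.382.

0.382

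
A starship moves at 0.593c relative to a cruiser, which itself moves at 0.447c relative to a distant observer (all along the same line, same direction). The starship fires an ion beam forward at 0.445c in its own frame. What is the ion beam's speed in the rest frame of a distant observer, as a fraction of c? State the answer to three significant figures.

Apply u = (u'+v)/(1+u'v) twice. Ion beam in the cruiser frame: (0.445+0.593)/(1+0.445·0.593) = 1.038/1.263885 = 0.82128c.
That velocity, transformed to the rest frame of a distant observer: (0.82128+0.447)/(1+0.82128·0.447) = 1.26828/1.36711216 = 0.92771c.

0.928c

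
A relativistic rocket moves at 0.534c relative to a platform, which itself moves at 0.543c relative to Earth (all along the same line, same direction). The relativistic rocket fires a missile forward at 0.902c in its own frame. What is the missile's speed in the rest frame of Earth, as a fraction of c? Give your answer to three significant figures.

0.991c

Apply u = (u'+v)/(1+u'v) twice. Missile in the platform frame: (0.902+0.534)/(1+0.902·0.534) = 1.436/1.481668 = 0.96918c.
That velocity, transformed to the rest frame of Earth: (0.96918+0.543)/(1+0.96918·0.543) = 1.51218/1.52626474 = 0.99077c.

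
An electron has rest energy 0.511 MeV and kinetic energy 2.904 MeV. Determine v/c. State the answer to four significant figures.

0.9887

K = (γ−1)mc², so γ = 1 + 2.904/0.511 = 6.683.
Then v/c = √(1 − γ⁻²) = √(1 − 0.0223902) = √0.9776098 = 0.9887.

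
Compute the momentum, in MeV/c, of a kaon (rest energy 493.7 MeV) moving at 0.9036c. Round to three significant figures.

1040 MeV/c

β² = 0.81649296, so γ = 1/√0.18350704 = 2.3344.
Momentum: p = γβ·mc = 2.3344 × 0.9036 × 493.7 MeV/c = 1040 MeV/c.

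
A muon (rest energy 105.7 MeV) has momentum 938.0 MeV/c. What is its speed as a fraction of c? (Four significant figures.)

pc/(mc²) = 938.0/105.7 = 8.8742 = βγ = β/√(1−β²).
So β² = x²/(1 + x²) with x = 8.8742: x² = 78.7514, β² = 78.7514/79.7514 = 0.987461, β = 0.9937.

0.9937c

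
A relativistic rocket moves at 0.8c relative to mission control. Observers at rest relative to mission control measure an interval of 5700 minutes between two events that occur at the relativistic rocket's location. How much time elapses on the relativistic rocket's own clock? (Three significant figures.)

γ = 1/√(1 − β²) = 1/√(1 − 0.64) = 1/√0.36 = 1/0.6 = 1.6667.
The relativistic rocket's clock runs slow as seen from mission control, so Δτ = Δt/γ = 5700/1.6667 = 3420 minutes.

3420 minutes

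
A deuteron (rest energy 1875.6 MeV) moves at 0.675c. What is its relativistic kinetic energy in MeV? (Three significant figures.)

666 MeV

With β = 0.675, γ = 1/√(1 − 0.675²) = 1/√0.544375 = 1.35535.
Kinetic energy: K = (γ − 1)mc² = (1.35535 − 1) × 1875.6 MeV = 0.35535 × 1875.6 = 666 MeV.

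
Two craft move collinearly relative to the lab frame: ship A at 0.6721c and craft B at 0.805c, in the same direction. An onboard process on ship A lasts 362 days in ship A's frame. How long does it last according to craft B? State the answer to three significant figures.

Speed of ship A in craft B's frame: u = (v_A − v_B)/(1 − v_A v_B/c²) = (0.6721 − 0.805)/(1 − 0.6721×0.805) = −0.1329/0.4589595 = −0.28957; |u| = 0.28957c.
At |u| = 0.28957c, γ = (1 − 0.0838508)^(−1/2) = 1.0448.
The clock on ship A records proper time, so craft B measures Δt = γΔτ = 1.0448 × 362 = 378 days.

378 days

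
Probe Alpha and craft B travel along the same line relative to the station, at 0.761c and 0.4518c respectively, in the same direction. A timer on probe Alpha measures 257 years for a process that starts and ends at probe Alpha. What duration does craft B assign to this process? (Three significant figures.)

Speed of probe Alpha in craft B's frame: u = (v_A − v_B)/(1 − v_A v_B/c²) = (0.761 − 0.4518)/(1 − 0.761×0.4518) = 0.3092/0.6561802 = 0.47121; |u| = 0.47121c.
At |u| = 0.47121c, γ = (1 − 0.222039)^(−1/2) = 1.1338.
Probe Alpha's interval is proper; time dilation gives Δt_B = γΔτ = 1.1338 × 257 years = 291 years.

291 years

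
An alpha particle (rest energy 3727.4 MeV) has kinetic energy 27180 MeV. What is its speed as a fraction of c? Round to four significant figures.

0.9927c

γ = 1 + K/(mc²) = 1 + 27180/3727.4 = 8.2919.
β = √(1 − 1/γ²) = √(1 − 0.0145443) = √0.9854557 = 0.9927.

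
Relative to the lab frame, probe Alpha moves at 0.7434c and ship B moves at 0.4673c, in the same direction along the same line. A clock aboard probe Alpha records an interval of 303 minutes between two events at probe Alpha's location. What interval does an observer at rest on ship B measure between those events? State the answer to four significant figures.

334.4 minutes

Speed of probe Alpha in ship B's frame: u = (v_A − v_B)/(1 − v_A v_B/c²) = (0.7434 − 0.4673)/(1 − 0.7434×0.4673) = 0.2761/0.65260918 = 0.42307; |u| = 0.42307c.
At |u| = 0.42307c, γ = (1 − 0.178988)^(−1/2) = 1.1036.
Probe Alpha's interval is proper; time dilation gives Δt_B = γΔτ = 1.1036 × 303 minutes = 334.4 minutes.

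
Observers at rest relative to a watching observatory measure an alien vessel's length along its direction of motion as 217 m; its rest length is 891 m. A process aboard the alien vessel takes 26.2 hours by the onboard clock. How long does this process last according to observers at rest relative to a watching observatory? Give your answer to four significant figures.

107.6 hours

Length contraction gives γ = L₀/L = 891/217 = 4.10599.
The same γ dilates the second interval: 4.10599 × 26.2 hours = 107.6 hours.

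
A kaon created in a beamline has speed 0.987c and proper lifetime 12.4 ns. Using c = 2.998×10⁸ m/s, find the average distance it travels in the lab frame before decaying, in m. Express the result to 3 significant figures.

β² = 0.974169, so γ = 1/√0.025831 = 6.222.
Lab-frame lifetime: Δt = γτ = 6.222 × 12.4 ns = 77.153 ns.
Distance: d = vΔt = 0.987 × 2.998×10⁸ m/s × 7.7153×10^-8 s = 22.8 m.

22.8 m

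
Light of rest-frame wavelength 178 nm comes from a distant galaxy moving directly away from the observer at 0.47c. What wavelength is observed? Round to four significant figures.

296.4 nm

Relativistic Doppler for wavelength: λ_obs = λ_src · √((1+β)/(1−β)).
With β = 0.47: factor = √(1.47/0.53) = 1.6654.
λ_obs = 178 × 1.6654 = 296.4 nm.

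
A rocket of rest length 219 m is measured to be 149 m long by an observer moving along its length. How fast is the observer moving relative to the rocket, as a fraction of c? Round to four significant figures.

Length contraction gives γ = L₀/L = 219/149 = 1.4698.
β = √(1 − 1/γ²) = √0.537104 = 0.7329.

0.7329c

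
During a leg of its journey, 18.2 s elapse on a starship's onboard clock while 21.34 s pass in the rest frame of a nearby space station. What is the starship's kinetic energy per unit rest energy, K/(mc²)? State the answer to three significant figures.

0.173

γ = Δt/Δτ = 21.34/18.2 = 1.17253.
Since K = (γ−1)mc², K/(mc²) = 1.17253 − 1 = 0.173.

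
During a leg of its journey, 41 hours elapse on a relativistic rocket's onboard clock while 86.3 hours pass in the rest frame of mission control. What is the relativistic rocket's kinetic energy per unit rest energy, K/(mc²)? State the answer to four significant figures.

The time-dilation ratio gives γ = 86.3/41 = 2.10488.
K/(mc²) = γ − 1 = 2.10488 − 1 = 1.105.

1.105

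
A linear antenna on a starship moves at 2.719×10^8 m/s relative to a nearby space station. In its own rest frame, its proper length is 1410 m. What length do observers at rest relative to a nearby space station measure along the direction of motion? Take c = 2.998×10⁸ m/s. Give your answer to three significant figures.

β = v/c = (2.719×10^8 m/s)/(2.998×10⁸ m/s) = 0.906938.
β² = 0.8225365, so γ = 1/√0.1774635 = 2.3738.
Along the direction of motion the measured length is L₀/γ = 1410/2.3738 = 594 m.

594 m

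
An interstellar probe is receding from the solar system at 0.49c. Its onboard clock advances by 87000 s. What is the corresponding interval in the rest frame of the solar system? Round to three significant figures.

99800 s

γ = 1/√(1 − β²) = 1/√(1 − 0.2401) = 1/√0.7599 = 1/0.871722 = 1.1472.
The onboard clock measures proper time, so the interval in the rest frame of the solar system is dilated: Δt = γ·Δτ = 1.1472 × 87000 s = 99800 s.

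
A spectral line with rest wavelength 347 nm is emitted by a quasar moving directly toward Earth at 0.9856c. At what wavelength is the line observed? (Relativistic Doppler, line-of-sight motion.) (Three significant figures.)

29.6 nm

Relativistic Doppler for wavelength: λ_obs = λ_src · √((1−β)/(1+β)).
With β = 0.9856: factor = √(0.0144/1.9856) = 0.08516.
λ_obs = 347 × 0.08516 = 29.6 nm.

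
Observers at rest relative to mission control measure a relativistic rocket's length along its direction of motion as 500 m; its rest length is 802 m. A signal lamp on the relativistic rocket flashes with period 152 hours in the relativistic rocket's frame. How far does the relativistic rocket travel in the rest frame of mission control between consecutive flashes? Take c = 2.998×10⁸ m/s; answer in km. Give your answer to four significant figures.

2.057×10^11 km

γ = L₀/L = 802/500 = 1.604.
β = √(1 − 1/γ²) = 0.78187. Lab-frame period = γτ = 1.604×152 hours = 243.81 hours. Distance = βc × γτ = 0.78187 × 2.998×10⁸ m/s × 877716 s = 2.0574×10^14 m = 2.057×10^11 km.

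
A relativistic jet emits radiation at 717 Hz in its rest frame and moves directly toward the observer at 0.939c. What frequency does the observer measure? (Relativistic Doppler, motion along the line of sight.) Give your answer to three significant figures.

Relativistic Doppler (source moving toward): f_obs = f_src · √((1+β)/(1−β)).
With β = 0.939: factor = √(1.939/0.061) = 5.638.
f_obs = 717 × 5.638 = 4040 Hz.

4040 Hz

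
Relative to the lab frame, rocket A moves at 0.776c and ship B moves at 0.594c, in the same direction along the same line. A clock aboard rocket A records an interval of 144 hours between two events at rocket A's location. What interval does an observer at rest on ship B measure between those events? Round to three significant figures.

Speed of rocket A in ship B's frame: u = (v_A − v_B)/(1 − v_A v_B/c²) = (0.776 − 0.594)/(1 − 0.776×0.594) = 0.182/0.539056 = 0.33763; |u| = 0.33763c.
At |u| = 0.33763c, γ = (1 − 0.113994)^(−1/2) = 1.0624.
Rocket A's interval is proper; time dilation gives Δt_B = γΔτ = 1.0624 × 144 hours = 153 hours.

153 hours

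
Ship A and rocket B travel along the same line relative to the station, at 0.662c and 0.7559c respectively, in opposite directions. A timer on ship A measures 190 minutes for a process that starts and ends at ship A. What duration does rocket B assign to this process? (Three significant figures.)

581 minutes

Transform ship A's velocity into rocket B's frame: (0.662 + 0.7559)/(1 + 0.662·0.7559) = 1.4179/1.5004058, so the relative speed is 0.94501c.
At |u| = 0.94501c, γ = (1 − 0.893044)^(−1/2) = 3.0577.
The clock on ship A records proper time, so rocket B measures Δt = γΔτ = 3.0577 × 190 = 581 minutes.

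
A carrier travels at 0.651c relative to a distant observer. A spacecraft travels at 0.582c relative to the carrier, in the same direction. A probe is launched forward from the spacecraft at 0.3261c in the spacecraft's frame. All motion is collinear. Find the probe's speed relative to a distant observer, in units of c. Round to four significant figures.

0.9448c

First combine the probe and spacecraft (S''→S'): u₁ = (0.3261 + 0.582)/(1 + 0.3261×0.582) = 0.9081/1.1897902 = 0.76324.
Then combine with the carrier (S'→S): u = (0.76324 + 0.651)/(1 + 0.76324×0.651) = 1.41424/1.49686924 = 0.9448.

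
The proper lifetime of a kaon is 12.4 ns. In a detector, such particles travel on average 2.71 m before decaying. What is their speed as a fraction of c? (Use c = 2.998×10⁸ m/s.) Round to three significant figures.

Lab distance = (lab lifetime)·v = γτ·βc, so βγ = d/(cτ) = 2.710/(2.998×10⁸ × 1.240×10^-8) = 0.72898.
With βγ = 0.72898: γ² = 1 + (βγ)² = 1.531412, and β = (βγ)/γ = 0.72898/1.2375 = 0.589.

0.589c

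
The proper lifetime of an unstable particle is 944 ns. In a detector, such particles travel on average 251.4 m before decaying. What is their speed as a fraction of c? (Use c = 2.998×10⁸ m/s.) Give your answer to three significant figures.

Let x = d/(cτ) = 251.4 m / (2.998×10⁸ m/s × 9.440×10^-7 s) = 0.8883. Since d = βγcτ, x = βγ = β/√(1−β²).
Solving: β² = x²/(1+x²) = 0.789077/1.789077 = 0.441053, so β = 0.664.

0.664c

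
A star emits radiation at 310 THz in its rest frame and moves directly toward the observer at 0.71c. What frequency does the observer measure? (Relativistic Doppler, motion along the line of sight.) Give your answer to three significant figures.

753 THz

Relativistic Doppler (source moving toward): f_obs = f_src · √((1+β)/(1−β)).
With β = 0.71: factor = √(1.71/0.29) = 2.4283.
f_obs = 310 × 2.4283 = 753 THz.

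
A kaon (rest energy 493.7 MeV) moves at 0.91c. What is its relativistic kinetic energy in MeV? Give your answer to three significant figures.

697 MeV

β² = 0.8281, so γ = 1/√0.1719 = 2.4119.
Kinetic energy: K = (γ − 1)mc² = (2.4119 − 1) × 493.7 MeV = 1.4119 × 493.7 = 697 MeV.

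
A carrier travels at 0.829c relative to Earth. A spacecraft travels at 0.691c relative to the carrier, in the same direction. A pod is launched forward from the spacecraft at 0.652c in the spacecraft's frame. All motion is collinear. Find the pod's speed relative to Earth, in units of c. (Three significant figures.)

0.993c

First combine the pod and spacecraft (S''→S'): u₁ = (0.652 + 0.691)/(1 + 0.652×0.691) = 1.343/1.450532 = 0.92587.
Then combine with the carrier (S'→S): u = (0.92587 + 0.829)/(1 + 0.92587×0.829) = 1.75487/1.76754623 = 0.99283.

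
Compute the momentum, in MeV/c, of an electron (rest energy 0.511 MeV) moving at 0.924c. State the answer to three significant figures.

With β = 0.924, γ = 1/√(1 − 0.924²) = 1/√0.146224 = 2.6151.
Momentum: p = γβ·mc = 2.6151 × 0.924 × 0.511 MeV/c = 1.23 MeV/c.

1.23 MeV/c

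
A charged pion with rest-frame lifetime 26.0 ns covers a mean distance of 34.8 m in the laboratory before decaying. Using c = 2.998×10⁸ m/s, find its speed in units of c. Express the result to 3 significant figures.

0.976c

Lab distance = (lab lifetime)·v = γτ·βc, so βγ = d/(cτ) = 34.80/(2.998×10⁸ × 2.600×10^-8) = 4.4645.
With βγ = 4.4645: γ² = 1 + (βγ)² = 20.9318, and β = (βγ)/γ = 4.4645/4.57513 = 0.976.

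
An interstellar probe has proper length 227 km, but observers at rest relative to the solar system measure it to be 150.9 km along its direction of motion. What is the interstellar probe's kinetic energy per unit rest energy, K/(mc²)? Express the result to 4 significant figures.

0.5043

From L = L₀/γ: γ = 227/150.9 = 1.50431.
Since K = (γ−1)mc², K/(mc²) = 1.50431 − 1 = 0.5043.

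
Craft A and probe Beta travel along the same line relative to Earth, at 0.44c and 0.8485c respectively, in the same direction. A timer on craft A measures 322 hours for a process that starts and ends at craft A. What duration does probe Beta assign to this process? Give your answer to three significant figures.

425 hours

Speed of craft A in probe Beta's frame: u = (v_A − v_B)/(1 − v_A v_B/c²) = (0.44 − 0.8485)/(1 − 0.44×0.8485) = −0.4085/0.62666 = −0.65187; |u| = 0.65187c.
At |u| = 0.65187c, γ = (1 − 0.424934)^(−1/2) = 1.3187.
Craft A's interval is proper; time dilation gives Δt_B = γΔτ = 1.3187 × 322 hours = 425 hours.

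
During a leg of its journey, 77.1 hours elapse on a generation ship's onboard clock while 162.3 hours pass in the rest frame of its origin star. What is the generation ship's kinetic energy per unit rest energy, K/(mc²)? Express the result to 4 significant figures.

From Δt = γΔτ: γ = 162.3/77.1 = 2.10506.
K/(mc²) = γ − 1 = 2.10506 − 1 = 1.105.

1.105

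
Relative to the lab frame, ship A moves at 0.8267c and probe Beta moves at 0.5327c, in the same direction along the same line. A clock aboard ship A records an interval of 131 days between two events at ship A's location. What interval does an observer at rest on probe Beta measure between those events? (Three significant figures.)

154 days

Speed of ship A in probe Beta's frame: u = (v_A − v_B)/(1 − v_A v_B/c²) = (0.8267 − 0.5327)/(1 − 0.8267×0.5327) = 0.294/0.55961691 = 0.52536; |u| = 0.52536c.
γ for this relative speed: γ = 1/√(1 − 0.276003) = 1.1753.
Ship A's interval is proper; time dilation gives Δt_B = γΔτ = 1.1753 × 131 days = 154 days.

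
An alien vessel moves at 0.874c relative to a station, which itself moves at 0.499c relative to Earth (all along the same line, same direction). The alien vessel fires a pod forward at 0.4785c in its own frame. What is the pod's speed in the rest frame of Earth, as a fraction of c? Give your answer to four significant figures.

0.9843c

First combine the pod and alien vessel (S''→S'): u₁ = (0.4785 + 0.874)/(1 + 0.4785×0.874) = 1.3525/1.418209 = 0.95367.
Then combine with the station (S'→S): u = (0.95367 + 0.499)/(1 + 0.95367×0.499) = 1.45267/1.47588133 = 0.98427.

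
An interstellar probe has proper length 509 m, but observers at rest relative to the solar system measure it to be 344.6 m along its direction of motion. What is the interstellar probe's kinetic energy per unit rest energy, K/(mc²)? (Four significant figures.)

0.4771

From L = L₀/γ: γ = 509/344.6 = 1.47707.
K/(mc²) = γ − 1 = 1.47707 − 1 = 0.4771.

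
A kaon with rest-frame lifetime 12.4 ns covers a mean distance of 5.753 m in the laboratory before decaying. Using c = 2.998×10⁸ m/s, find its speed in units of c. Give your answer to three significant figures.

0.840c

Let x = d/(cτ) = 5.753 m / (2.998×10⁸ m/s × 1.240×10^-8 s) = 1.5475. Since d = βγcτ, x = βγ = β/√(1−β²).
Solving: β² = x²/(1+x²) = 2.39476/3.39476 = 0.705428, so β = 0.840.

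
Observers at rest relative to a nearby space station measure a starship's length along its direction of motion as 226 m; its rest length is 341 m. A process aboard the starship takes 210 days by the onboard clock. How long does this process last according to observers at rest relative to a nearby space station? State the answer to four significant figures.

γ = L₀/L = 341/226 = 1.50885.
The same γ dilates the second interval: 1.50885 × 210 days = 316.9 days.

316.9 days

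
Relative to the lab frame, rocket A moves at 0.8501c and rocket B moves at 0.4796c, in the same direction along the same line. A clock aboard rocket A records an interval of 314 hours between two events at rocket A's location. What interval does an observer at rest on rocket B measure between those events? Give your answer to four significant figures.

The velocity of rocket A relative to rocket B is (0.8501 − 0.4796)c / (1 − 0.8501×0.4796) = 0.62554c; relative speed 0.62554c.
At |u| = 0.62554c, γ = (1 − 0.3913)^(−1/2) = 1.2817.
The clock on rocket A records proper time, so rocket B measures Δt = γΔτ = 1.2817 × 314 = 402.5 hours.

402.5 hours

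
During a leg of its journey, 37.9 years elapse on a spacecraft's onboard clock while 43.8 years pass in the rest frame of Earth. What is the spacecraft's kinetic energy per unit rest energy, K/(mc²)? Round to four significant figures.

γ = Δt/Δτ = 43.8/37.9 = 1.15567.
K/(mc²) = γ − 1 = 1.15567 − 1 = 0.1557.

0.1557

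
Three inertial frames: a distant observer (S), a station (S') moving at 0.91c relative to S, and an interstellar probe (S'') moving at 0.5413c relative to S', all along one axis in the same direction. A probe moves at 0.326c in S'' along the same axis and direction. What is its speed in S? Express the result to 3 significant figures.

First combine the probe and interstellar probe (S''→S'): u₁ = (0.326 + 0.5413)/(1 + 0.326×0.5413) = 0.8673/1.1764638 = 0.73721.
Then combine with the station (S'→S): u = (0.73721 + 0.91)/(1 + 0.73721×0.91) = 1.64721/1.6708611 = 0.98584.

0.986c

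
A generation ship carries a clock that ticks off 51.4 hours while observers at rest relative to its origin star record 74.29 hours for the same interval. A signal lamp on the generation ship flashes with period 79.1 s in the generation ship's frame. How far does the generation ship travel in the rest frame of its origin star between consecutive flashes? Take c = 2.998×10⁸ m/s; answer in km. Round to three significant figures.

From Δt = γΔτ: γ = 74.29/51.4 = 1.44533.
β = √(1 − 1/γ²) = 0.72201. Lab-frame period = γτ = 1.44533×79.1 s = 114.33 s. Distance = βc × γτ = 0.72201 × 2.998×10⁸ m/s × 114.33 s = 2.4748×10^10 m = 2.47×10^7 km.

2.47×10^7 km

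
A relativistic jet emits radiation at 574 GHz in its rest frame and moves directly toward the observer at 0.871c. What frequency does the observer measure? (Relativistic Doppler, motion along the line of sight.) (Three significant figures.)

Relativistic Doppler (source moving toward): f_obs = f_src · √((1+β)/(1−β)).
With β = 0.871: factor = √(1.871/0.129) = 3.8084.
f_obs = 574 × 3.8084 = 2190 GHz.

2190 GHz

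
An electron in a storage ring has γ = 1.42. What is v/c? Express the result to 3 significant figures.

0.710

β = √(1 − 1/γ²) = √(1 − 1/2.0164) = √0.504067 = 0.710.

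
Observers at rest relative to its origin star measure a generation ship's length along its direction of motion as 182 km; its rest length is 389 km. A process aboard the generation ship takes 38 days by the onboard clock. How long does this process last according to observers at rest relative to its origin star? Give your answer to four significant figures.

81.22 days

From L = L₀/γ: γ = 389/182 = 2.13736.
The same γ dilates the second interval: 2.13736 × 38 days = 81.22 days.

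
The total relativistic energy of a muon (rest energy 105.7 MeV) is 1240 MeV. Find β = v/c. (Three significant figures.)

0.996

γ = E/(mc²) = 1240/105.7 = 11.731.
β = √(1 − 1/γ²) = √(1 − 0.00726658) = √0.99273342 = 0.996.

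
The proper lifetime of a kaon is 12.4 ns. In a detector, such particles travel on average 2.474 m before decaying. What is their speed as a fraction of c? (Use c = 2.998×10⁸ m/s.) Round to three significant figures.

d = βγcτ ⇒ βγ = d/(cτ) = 2.474 m / (3.71752 m) = 0.6655.
β = (βγ)/√(1+(βγ)²) = 0.6655/√1.44289 = 0.554.

0.554c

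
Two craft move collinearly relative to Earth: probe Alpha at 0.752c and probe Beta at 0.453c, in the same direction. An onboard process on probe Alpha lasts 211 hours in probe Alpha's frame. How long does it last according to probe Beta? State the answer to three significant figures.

237 hours

Transform probe Alpha's velocity into probe Beta's frame: (0.752 − 0.453)/(1 − 0.752·0.453) = 0.299/0.659344, so the relative speed is 0.45348c.
At |u| = 0.45348c, γ = (1 − 0.205644)^(−1/2) = 1.122.
Probe Alpha's interval is proper; time dilation gives Δt_B = γΔτ = 1.122 × 211 hours = 237 hours.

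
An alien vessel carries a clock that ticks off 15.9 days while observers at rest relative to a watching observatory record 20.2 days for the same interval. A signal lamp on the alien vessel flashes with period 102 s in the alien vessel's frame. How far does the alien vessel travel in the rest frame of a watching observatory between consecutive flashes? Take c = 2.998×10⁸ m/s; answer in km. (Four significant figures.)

2.396×10^7 km

The time-dilation ratio gives γ = 20.2/15.9 = 1.27044.
β = √(1 − 1/γ²) = 0.61679. Lab-frame period = γτ = 1.27044×102 s = 129.58 s. Distance = βc × γτ = 0.61679 × 2.998×10⁸ m/s × 129.58 s = 2.3961×10^10 m = 2.396×10^7 km.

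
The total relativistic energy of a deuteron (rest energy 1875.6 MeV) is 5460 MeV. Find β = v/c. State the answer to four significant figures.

γ = E/(mc²) = 5460/1875.6 = 2.9111.
β = √(1 − 1/γ²) = √(1 − 0.118001) = √0.881999 = 0.9391.

0.9391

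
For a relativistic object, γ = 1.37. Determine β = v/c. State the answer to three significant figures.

0.684

β = √(1 − 1/γ²) = √(1 − 1/1.8769) = √0.467207 = 0.684.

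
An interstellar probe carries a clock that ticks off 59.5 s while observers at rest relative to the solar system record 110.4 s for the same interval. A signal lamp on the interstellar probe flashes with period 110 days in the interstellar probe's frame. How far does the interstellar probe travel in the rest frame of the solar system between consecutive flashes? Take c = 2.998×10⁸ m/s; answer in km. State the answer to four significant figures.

4.453×10^12 km

From Δt = γΔτ: γ = 110.4/59.5 = 1.85546.
β = √(1 − 1/γ²) = 0.84234. Lab-frame period = γτ = 1.85546×110 days = 204.1 days. Distance = βc × γτ = 0.84234 × 2.998×10⁸ m/s × 17634240 s = 4.4532×10^15 m = 4.453×10^12 km.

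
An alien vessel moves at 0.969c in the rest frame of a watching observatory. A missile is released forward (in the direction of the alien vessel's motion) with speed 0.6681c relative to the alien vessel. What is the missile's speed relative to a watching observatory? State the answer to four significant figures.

0.9938c

Relativistic velocity addition: u = (u' + v)/(1 + u'v/c²), with u' = 0.6681c and v = 0.969c.
Numerator: 0.6681 + 0.969 = 1.6371. Denominator: 1 + (0.6681)(0.969) = 1.6473889.
u = 1.6371/1.6473889 = 0.99375, so the speed is 0.9938c.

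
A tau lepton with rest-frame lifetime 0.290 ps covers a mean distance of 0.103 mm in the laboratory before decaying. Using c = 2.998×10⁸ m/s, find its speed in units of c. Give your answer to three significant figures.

d = βγcτ ⇒ βγ = d/(cτ) = 1.030×10^-4 m / (8.6942×10^-5 m) = 1.1847.
β = (βγ)/√(1+(βγ)²) = 1.1847/√2.40351 = 0.764.

0.764c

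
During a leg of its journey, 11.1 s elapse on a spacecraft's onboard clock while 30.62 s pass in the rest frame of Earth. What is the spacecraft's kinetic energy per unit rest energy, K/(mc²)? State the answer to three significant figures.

From Δt = γΔτ: γ = 30.62/11.1 = 2.75856.
Since K = (γ−1)mc², K/(mc²) = 2.75856 − 1 = 1.76.

1.76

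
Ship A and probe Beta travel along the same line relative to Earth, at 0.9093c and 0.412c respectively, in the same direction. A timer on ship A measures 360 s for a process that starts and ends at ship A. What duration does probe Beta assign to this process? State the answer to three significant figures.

594 s

The velocity of ship A relative to probe Beta is (0.9093 − 0.412)c / (1 − 0.9093×0.412) = 0.79521c; relative speed 0.79521c.
At |u| = 0.79521c, γ = (1 − 0.632359)^(−1/2) = 1.6493.
The clock on ship A records proper time, so probe Beta measures Δt = γΔτ = 1.6493 × 360 = 594 s.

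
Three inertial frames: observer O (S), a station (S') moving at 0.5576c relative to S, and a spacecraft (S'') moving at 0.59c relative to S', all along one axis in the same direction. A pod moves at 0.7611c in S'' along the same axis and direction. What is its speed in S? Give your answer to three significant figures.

Compose velocities in two stages. Stage 1 (into S'): u₁ = (0.7611+0.59)/(1+0.7611×0.59) = 0.9324.
Stage 2 (into S): u = (0.9324+0.5576)/(1+0.9324×0.5576) = 0.98032, so the speed is 0.980c.

0.980c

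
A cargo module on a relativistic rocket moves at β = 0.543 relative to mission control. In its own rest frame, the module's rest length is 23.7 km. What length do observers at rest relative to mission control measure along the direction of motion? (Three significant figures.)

With β = 0.543, γ = 1/√(1 − 0.543²) = 1/√0.705151 = 1.1909.
Along the direction of motion the measured length is L₀/γ = 23.7/1.1909 = 19.9 km.

19.9 km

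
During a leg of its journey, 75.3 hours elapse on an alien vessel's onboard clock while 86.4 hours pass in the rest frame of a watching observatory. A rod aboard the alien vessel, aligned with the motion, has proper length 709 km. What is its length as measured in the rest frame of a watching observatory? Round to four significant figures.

γ = Δt/Δτ = 86.4/75.3 = 1.14741.
The rod contracts by the same γ: 709 km / 1.14741 = 617.9 km.

617.9 km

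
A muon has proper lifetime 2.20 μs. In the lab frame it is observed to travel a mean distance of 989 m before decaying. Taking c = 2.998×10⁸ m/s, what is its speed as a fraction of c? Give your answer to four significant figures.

0.8320c

Let x = d/(cτ) = 989.0 m / (2.998×10⁸ m/s × 2.200×10^-6 s) = 1.4995. Since d = βγcτ, x = βγ = β/√(1−β²).
Solving: β² = x²/(1+x²) = 2.2485/3.2485 = 0.692166, so β = 0.8320.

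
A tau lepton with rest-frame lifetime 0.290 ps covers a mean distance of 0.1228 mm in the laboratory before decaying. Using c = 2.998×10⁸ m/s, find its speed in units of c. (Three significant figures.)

0.816c

Lab distance = (lab lifetime)·v = γτ·βc, so βγ = d/(cτ) = 1.228×10^-4/(2.998×10⁸ × 2.900×10^-13) = 1.4124.
With βγ = 1.4124: γ² = 1 + (βγ)² = 2.99487, and β = (βγ)/γ = 1.4124/1.73057 = 0.816.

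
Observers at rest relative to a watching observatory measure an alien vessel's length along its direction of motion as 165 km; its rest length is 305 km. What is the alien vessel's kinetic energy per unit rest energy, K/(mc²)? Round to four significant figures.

0.8485

Length contraction gives γ = L₀/L = 305/165 = 1.84848.
Since K = (γ−1)mc², K/(mc²) = 1.84848 − 1 = 0.8485.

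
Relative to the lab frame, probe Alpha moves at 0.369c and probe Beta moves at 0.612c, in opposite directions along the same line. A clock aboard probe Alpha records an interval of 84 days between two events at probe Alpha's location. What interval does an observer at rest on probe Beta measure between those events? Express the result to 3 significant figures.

140 days

Transform probe Alpha's velocity into probe Beta's frame: (0.369 + 0.612)/(1 + 0.369·0.612) = 0.981/1.225828, so the relative speed is 0.80028c.
γ for this relative speed: γ = 1/√(1 − 0.640448) = 1.6677.
The clock on probe Alpha records proper time, so probe Beta measures Δt = γΔτ = 1.6677 × 84 = 140 days.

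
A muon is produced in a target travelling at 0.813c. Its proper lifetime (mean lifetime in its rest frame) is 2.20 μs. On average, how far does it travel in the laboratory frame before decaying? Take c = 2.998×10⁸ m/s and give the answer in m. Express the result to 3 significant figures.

921 m

γ = 1/√(1 − β²) = 1/√(1 − 0.660969) = 1/√0.339031 = 1/0.582264 = 1.7174.
Lab-frame lifetime: Δt = γτ = 1.7174 × 2.20 μs = 3.7783 μs.
Distance: d = vΔt = 0.813 × 2.998×10⁸ m/s × 3.7783×10^-6 s = 921 m.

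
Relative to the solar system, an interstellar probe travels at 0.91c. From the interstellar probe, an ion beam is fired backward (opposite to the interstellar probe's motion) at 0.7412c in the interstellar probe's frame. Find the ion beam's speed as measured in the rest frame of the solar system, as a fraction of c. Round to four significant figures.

Relativistic velocity addition: u = (u' + v)/(1 + u'v/c²), with u' = −0.7412c and v = 0.91c.
Numerator: −0.7412 + 0.91 = 0.1688. Denominator: 1 + (−0.7412)(0.91) = 0.325508.
u = 0.1688/0.325508 = 0.51857, so the speed is 0.5186c.

0.5186c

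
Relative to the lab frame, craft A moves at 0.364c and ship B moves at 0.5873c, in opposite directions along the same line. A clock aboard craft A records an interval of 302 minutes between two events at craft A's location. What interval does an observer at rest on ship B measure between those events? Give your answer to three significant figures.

The velocity of craft A relative to ship B is (0.364 + 0.5873)c / (1 + 0.364×0.5873) = 0.78375c; relative speed 0.78375c.
At |u| = 0.78375c, γ = (1 − 0.614264)^(−1/2) = 1.6101.
The clock on craft A records proper time, so ship B measures Δt = γΔτ = 1.6101 × 302 = 486 minutes.

486 minutes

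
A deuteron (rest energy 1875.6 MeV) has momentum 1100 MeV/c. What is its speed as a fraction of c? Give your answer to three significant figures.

pc/(mc²) = 1100/1875.6 = 0.58648 = βγ = β/√(1−β²).
So β² = x²/(1 + x²) with x = 0.58648: x² = 0.343959, β² = 0.343959/1.343959 = 0.25593, β = 0.506.

0.506c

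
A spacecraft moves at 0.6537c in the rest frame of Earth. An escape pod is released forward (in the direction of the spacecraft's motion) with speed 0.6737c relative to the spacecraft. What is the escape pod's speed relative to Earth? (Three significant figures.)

0.922c

Relativistic velocity addition: u = (u' + v)/(1 + u'v/c²), with u' = 0.6737c and v = 0.6537c.
Numerator: 0.6737 + 0.6537 = 1.3274. Denominator: 1 + (0.6737)(0.6537) = 1.44039769.
u = 1.3274/1.44039769 = 0.92155, so the speed is 0.922c.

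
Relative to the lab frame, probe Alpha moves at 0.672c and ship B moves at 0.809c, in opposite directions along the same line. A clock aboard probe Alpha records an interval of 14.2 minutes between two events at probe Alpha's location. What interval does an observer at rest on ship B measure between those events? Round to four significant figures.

Transform probe Alpha's velocity into ship B's frame: (0.672 + 0.809)/(1 + 0.672·0.809) = 1.481/1.543648, so the relative speed is 0.95942c.
At |u| = 0.95942c, γ = (1 − 0.920487)^(−1/2) = 3.5463.
The clock on probe Alpha records proper time, so ship B measures Δt = γΔτ = 3.5463 × 14.2 = 50.36 minutes.

50.36 minutes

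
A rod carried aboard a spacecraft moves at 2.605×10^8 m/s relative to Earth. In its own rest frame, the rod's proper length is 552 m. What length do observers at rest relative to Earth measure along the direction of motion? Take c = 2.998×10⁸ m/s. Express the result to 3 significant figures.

β = v/c = (2.605×10^8 m/s)/(2.998×10⁸ m/s) = 0.868913.
With β = 0.868913, γ = 1/√(1 − 0.868913²) = 1/√0.2449902 = 2.0203.
Length contraction: L = L₀/γ = 552/2.0203 = 273 m.

273 m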